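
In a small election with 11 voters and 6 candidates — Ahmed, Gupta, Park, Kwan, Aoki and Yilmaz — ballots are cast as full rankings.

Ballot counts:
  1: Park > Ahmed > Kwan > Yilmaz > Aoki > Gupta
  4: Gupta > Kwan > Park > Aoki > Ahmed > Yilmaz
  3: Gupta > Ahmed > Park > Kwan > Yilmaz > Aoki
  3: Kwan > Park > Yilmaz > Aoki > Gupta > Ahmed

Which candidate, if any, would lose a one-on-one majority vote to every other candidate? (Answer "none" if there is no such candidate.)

Head-to-head results (11 voters):
Ahmed vs Gupta: Ahmed is ranked higher on 1 ballot, Gupta on 10. Gupta wins 10–1.
Ahmed vs Park: 3 to 8, Park.
Ahmed vs Kwan: 4 to 7, Kwan.
Ahmed vs Aoki: 4 to 7, Aoki.
Ahmed vs Yilmaz: Ahmed, 8–3.
Gupta vs Park: 7 to 4, Gupta.
Gupta vs Kwan: 7 to 4, Gupta.
Gupta vs Aoki: Gupta is ranked higher on 4+3 = 7 ballots, Aoki on 4. Gupta wins 7–4.
Gupta vs Yilmaz: Gupta is ranked higher on 4+3 = 7 ballots, Yilmaz on 4. Gupta wins 7–4.
Park vs Kwan: 1+3 = 4 for Park, 7 for Kwan — Kwan by 7–4.
Park vs Aoki: Park preferred on 1+4+3+3 = 11 ballots; Park wins 11–0.
Park vs Yilmaz: Park, 11–0.
Kwan–Aoki: Kwan 11–0.
Kwan–Yilmaz: Kwan 11–0.
Aoki vs Yilmaz: Yilmaz wins 7–4.
Every candidate wins at least one matchup (Ahmed beats Yilmaz; Gupta beats Ahmed; Park beats Ahmed; Kwan beats Ahmed; Aoki beats Ahmed; Yilmaz beats Aoki), so there is no Condorcet loser.

none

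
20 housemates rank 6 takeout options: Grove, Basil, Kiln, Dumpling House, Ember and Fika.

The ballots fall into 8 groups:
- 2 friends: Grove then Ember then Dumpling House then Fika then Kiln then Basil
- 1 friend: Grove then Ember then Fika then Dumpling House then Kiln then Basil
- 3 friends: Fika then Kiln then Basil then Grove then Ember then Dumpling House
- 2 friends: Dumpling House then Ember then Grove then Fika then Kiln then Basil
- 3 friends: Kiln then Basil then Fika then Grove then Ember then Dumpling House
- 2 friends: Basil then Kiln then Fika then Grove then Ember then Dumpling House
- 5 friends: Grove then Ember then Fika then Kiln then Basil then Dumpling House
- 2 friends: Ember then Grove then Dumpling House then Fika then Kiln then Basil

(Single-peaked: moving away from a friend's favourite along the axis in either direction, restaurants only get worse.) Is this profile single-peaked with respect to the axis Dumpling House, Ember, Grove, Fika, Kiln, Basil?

yes

Axis positions: Dumpling House=1, Ember=2, Grove=3, Fika=4, Kiln=5, Basil=6.
Group 1 (peak Grove at position 3): ranking walks positions 3-2-1-4-5-6, expanding outward from the peak — single-peaked.
Group 2 (peak Grove at position 3): ranking walks positions 3-2-4-1-5-6, expanding outward from the peak — single-peaked.
Group 3 (peak Fika at position 4): ranking walks positions 4-5-6-3-2-1, expanding outward from the peak — single-peaked.
Group 4 (peak Dumpling House at position 1): ranking walks positions 1-2-3-4-5-6, expanding outward from the peak — single-peaked.
Group 5 (peak Kiln at position 5): ranking walks positions 5-6-4-3-2-1, expanding outward from the peak — single-peaked.
Group 6 (peak Basil at position 6): ranking walks positions 6-5-4-3-2-1, expanding outward from the peak — single-peaked.
Group 7 (peak Grove at position 3): ranking walks positions 3-2-4-5-6-1, expanding outward from the peak — single-peaked.
Group 8 (peak Ember at position 2): ranking walks positions 2-3-1-4-5-6, expanding outward from the peak — single-peaked.
Every ranking is single-peaked on this axis.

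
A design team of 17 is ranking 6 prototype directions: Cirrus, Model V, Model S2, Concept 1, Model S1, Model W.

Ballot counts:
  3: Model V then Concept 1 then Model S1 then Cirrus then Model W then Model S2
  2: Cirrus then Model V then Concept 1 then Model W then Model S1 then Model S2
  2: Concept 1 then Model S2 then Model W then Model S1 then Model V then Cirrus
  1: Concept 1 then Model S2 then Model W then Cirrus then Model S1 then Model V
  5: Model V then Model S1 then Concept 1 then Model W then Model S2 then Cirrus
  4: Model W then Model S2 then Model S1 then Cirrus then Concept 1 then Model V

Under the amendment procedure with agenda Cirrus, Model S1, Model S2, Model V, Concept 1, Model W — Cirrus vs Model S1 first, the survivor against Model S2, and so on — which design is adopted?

Model V

Round 1: Cirrus vs Model S1 — 3–14, Model S1 advances.
Round 2: Model S1 vs Model S2 — 10–7, Model S1 advances.
Round 3: Model S1 vs Model V — 7–10, Model V advances.
Round 4: Model V vs Concept 1 — 10–7, Model V advances.
Round 5: Model V vs Model W — 10–7, Model V advances.
The agenda winner is Model V.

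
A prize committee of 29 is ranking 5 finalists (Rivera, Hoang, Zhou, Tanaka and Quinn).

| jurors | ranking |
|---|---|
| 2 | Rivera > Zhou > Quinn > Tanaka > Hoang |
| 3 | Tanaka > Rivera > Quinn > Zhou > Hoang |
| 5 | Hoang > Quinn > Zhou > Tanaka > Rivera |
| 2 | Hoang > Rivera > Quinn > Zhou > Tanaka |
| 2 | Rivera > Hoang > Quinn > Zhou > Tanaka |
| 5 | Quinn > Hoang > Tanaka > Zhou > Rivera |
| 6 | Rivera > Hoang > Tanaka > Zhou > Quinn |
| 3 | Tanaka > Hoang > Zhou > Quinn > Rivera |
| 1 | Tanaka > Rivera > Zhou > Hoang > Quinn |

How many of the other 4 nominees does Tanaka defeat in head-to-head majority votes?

Tanaka against each rival (29 jurors):
Tanaka vs Rivera: 3+5+5+3+1 = 17 for Tanaka, 12 for Rivera — Tanaka by 17–12.
Tanaka vs Hoang: Tanaka preferred on 2+3+3+1 = 9 ballots; Hoang wins 20–9.
Tanaka vs Zhou: Tanaka, 18–11.
Tanaka vs Quinn: Tanaka preferred on 3+6+3+1 = 13 ballots; Quinn wins 16–13.
Tanaka beats Rivera, Zhou; loses to Hoang, Quinn — 2 pairwise wins.

2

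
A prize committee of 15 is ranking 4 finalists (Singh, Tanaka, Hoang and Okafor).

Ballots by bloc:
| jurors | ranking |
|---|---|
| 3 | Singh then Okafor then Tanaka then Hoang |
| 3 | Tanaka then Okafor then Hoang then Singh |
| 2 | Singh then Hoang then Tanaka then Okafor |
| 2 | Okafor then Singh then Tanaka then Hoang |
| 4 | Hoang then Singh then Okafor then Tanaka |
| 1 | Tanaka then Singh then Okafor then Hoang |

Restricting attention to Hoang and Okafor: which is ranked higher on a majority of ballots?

Okafor

Ballots ranking Hoang above Okafor: 2 + 4 = 6.
Ballots ranking Okafor above Hoang: 15 − 6 = 9.
Okafor wins the head-to-head 9–6.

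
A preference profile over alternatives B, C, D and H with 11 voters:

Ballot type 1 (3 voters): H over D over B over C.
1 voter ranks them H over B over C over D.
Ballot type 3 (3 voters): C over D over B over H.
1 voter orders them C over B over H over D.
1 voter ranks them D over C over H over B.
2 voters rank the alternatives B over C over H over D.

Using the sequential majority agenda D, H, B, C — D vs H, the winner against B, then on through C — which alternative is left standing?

Round 1: D vs H — 4–7, H advances.
Round 2: H vs B — 5–6, B advances.
Round 3: B vs C — 6–5, B advances.
The agenda winner is B.

B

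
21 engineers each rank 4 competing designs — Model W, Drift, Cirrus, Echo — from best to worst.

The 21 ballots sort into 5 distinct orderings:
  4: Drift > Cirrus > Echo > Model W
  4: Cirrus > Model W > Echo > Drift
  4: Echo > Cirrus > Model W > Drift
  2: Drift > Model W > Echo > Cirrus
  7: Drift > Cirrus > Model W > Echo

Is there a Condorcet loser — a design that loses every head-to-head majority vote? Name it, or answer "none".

Echo

Pairwise majorities:
Model W vs Drift: 4+4 = 8 for Model W, 13 for Drift — Drift by 13–8.
Model W vs Cirrus: Cirrus wins 19–2.
Model W vs Echo: 13 to 8, Model W.
Drift vs Cirrus: 13 to 8, Drift.
Drift vs Echo: 13 to 8, Drift.
Cirrus–Echo: Cirrus 15–6.
Only Echo has no wins; Echo is the Condorcet loser.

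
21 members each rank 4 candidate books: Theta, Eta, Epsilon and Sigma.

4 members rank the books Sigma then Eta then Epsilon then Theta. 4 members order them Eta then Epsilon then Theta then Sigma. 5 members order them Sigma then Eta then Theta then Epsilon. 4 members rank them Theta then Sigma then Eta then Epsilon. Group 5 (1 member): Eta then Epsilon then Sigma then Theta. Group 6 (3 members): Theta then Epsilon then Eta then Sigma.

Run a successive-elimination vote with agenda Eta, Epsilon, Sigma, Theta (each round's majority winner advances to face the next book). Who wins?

Theta

Round 1: Eta vs Epsilon — 18–3, Eta advances.
Round 2: Eta vs Sigma — 8–13, Sigma advances.
Round 3: Sigma vs Theta — 10–11, Theta advances.
The agenda winner is Theta.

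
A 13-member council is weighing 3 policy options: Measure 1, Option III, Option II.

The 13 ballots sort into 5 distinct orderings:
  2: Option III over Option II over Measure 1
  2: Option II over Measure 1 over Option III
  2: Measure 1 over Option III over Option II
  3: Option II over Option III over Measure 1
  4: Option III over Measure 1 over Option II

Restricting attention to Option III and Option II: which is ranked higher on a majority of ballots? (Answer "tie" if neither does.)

Option III

Ballots ranking Option III above Option II: 2 + 2 + 4 = 8.
Ballots ranking Option II above Option III: 13 − 8 = 5.
Option III wins the head-to-head 8–5.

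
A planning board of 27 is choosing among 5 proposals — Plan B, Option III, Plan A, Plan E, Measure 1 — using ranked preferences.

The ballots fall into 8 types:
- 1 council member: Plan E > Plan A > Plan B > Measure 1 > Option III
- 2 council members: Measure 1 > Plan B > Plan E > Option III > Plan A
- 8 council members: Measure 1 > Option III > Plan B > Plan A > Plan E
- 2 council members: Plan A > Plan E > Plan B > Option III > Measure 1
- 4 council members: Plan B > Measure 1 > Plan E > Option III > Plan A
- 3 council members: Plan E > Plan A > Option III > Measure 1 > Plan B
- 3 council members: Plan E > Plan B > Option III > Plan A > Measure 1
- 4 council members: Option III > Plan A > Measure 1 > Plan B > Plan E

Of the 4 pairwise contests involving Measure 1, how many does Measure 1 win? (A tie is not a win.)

4

Measure 1 against each rival (27 council members):
Measure 1 vs Plan B: Measure 1, 17–10.
Measure 1 vs Option III: 15 to 12, Measure 1.
Measure 1 vs Plan A: Measure 1 is ranked higher on 2+8+4 = 14 ballots, Plan A on 13. Measure 1 wins 14–13.
Measure 1 vs Plan E: Measure 1, 18–9.
Measure 1 beats Plan B, Option III, Plan A, Plan E — 4 pairwise wins.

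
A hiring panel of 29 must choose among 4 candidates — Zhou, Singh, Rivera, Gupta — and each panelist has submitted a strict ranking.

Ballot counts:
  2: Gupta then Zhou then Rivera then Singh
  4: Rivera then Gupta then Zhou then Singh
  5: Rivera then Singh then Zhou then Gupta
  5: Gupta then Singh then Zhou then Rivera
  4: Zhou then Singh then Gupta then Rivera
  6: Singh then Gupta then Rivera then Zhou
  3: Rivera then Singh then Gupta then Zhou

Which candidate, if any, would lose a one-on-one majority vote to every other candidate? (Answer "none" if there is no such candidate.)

Zhou

Pairwise majorities:
Zhou–Singh: Singh 19–10.
Zhou vs Rivera: Rivera, 18–11.
Zhou vs Gupta: Gupta wins 20–9.
Singh vs Rivera: Singh wins 15–14.
Singh vs Gupta: Singh wins 18–11.
Rivera vs Gupta: Gupta, 17–12.
Zhou is beaten in every head-to-head and is the Condorcet loser.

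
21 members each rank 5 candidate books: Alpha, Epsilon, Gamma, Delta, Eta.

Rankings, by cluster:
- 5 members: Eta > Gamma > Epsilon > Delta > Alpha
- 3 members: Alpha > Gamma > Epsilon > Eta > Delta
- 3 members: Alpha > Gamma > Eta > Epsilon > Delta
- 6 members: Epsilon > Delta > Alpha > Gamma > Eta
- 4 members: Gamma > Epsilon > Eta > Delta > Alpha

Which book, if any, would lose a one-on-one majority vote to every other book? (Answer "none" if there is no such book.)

Pairwise majorities:
Alpha vs Epsilon: Epsilon wins 15–6.
Alpha vs Gamma: Alpha wins 12–9.
Alpha vs Delta: 3+3 = 6 for Alpha, 15 for Delta — Delta by 15–6.
Alpha vs Eta: Alpha, 12–9.
Epsilon vs Gamma: 6 for Epsilon, 15 for Gamma — Gamma by 15–6.
Epsilon vs Delta: Epsilon, 21–0.
Epsilon vs Eta: Epsilon, 13–8.
Gamma vs Delta: 15 to 6, Gamma.
Gamma vs Eta: Gamma, 16–5.
Delta vs Eta: Delta preferred on 6 ballots; Eta wins 15–6.
Every book wins at least one matchup (Alpha beats Gamma; Epsilon beats Alpha; Gamma beats Epsilon; Delta beats Alpha; Eta beats Delta), so there is no Condorcet loser.

none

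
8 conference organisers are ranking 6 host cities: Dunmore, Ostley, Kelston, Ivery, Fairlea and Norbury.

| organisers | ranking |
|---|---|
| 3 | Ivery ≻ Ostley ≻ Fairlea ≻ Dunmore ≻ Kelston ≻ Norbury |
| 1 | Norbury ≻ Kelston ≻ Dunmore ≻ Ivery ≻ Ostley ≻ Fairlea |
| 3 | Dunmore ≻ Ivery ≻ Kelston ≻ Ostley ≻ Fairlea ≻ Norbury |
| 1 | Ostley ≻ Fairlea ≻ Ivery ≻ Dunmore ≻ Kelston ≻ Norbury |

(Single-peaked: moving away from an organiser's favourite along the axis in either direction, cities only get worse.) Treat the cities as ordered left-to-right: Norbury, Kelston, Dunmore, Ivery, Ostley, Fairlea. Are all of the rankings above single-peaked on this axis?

yes

Axis positions: Norbury=1, Kelston=2, Dunmore=3, Ivery=4, Ostley=5, Fairlea=6.
Ballot type 1 (peak Ivery at position 4): ranking walks positions 4-5-6-3-2-1, expanding outward from the peak — single-peaked.
Ballot type 2 (peak Norbury at position 1): ranking walks positions 1-2-3-4-5-6, expanding outward from the peak — single-peaked.
Ballot type 3 (peak Dunmore at position 3): ranking walks positions 3-4-2-5-6-1, expanding outward from the peak — single-peaked.
Ballot type 4 (peak Ostley at position 5): ranking walks positions 5-6-4-3-2-1, expanding outward from the peak — single-peaked.
Every ranking is single-peaked on this axis.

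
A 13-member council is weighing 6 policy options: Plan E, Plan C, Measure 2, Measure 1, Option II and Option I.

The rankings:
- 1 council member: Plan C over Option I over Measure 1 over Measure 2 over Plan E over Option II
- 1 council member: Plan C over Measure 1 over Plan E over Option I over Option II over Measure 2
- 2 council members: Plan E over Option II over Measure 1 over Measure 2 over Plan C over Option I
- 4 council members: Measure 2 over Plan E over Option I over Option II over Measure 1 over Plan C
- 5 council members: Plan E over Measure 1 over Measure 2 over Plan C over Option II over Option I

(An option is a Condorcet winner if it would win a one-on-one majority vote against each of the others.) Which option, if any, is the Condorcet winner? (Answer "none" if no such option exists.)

Plan E

Pairwise majorities:
Plan E vs Plan C: Plan E, 11–2.
Plan E vs Measure 2: Plan E, 8–5.
Plan E vs Measure 1: 2+4+5 = 11 for Plan E, 2 for Measure 1 — Plan E by 11–2.
Plan E vs Option II: Plan E wins 13–0.
Plan E–Option I: Plan E 12–1.
Plan C vs Measure 2: Measure 2, 11–2.
Plan C vs Measure 1: 2 to 11, Measure 1.
Plan C vs Option II: Plan C preferred on 1+1+5 = 7 ballots; Plan C wins 7–6.
Plan C vs Option I: Plan C wins 9–4.
Measure 2 vs Measure 1: 4 for Measure 2, 9 for Measure 1 — Measure 1 by 9–4.
Measure 2 vs Option II: Measure 2 preferred on 1+4+5 = 10 ballots; Measure 2 wins 10–3.
Measure 2 vs Option I: Measure 2 is ranked higher on 2+4+5 = 11 ballots, Option I on 2. Measure 2 wins 11–2.
Measure 1 vs Option II: 7 to 6, Measure 1.
Measure 1 vs Option I: 8 to 5, Measure 1.
Option II–Option I: Option II 7–6.
Only Plan E has no losses; Plan E is the Condorcet winner.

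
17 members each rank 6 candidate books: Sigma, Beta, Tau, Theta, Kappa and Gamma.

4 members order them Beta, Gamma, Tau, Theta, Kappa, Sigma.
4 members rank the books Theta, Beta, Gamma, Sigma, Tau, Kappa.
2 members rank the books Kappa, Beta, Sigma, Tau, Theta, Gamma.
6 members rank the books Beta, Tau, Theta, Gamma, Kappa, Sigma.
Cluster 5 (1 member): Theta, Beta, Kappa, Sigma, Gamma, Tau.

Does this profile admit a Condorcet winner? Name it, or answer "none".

Check each pair by majority over 17 ballots:
Sigma vs Beta: 0 to 17, Beta.
Sigma vs Tau: Sigma preferred on 4+2+1 = 7 ballots; Tau wins 10–7.
Sigma vs Theta: 2 to 15, Theta.
Sigma vs Kappa: 4 to 13, Kappa.
Sigma vs Gamma: Sigma is ranked higher on 2+1 = 3 ballots, Gamma on 14. Gamma wins 14–3.
Beta vs Tau: 4+4+2+6+1 = 17 for Beta, 0 for Tau — Beta by 17–0.
Beta vs Theta: 12 to 5, Beta.
Beta vs Kappa: 15 to 2, Beta.
Beta vs Gamma: Beta is ranked higher on 4+4+2+6+1 = 17 ballots, Gamma on 0. Beta wins 17–0.
Tau vs Theta: 12 to 5, Tau.
Tau vs Kappa: 14 to 3, Tau.
Tau vs Gamma: 8 to 9, Gamma.
Theta vs Kappa: Theta is ranked higher on 4+4+6+1 = 15 ballots, Kappa on 2. Theta wins 15–2.
Theta vs Gamma: Theta is ranked higher on 4+2+6+1 = 13 ballots, Gamma on 4. Theta wins 13–4.
Kappa vs Gamma: Kappa preferred on 2+1 = 3 ballots; Gamma wins 14–3.
Beta wins every pairwise contest, so Beta is the Condorcet winner.

Beta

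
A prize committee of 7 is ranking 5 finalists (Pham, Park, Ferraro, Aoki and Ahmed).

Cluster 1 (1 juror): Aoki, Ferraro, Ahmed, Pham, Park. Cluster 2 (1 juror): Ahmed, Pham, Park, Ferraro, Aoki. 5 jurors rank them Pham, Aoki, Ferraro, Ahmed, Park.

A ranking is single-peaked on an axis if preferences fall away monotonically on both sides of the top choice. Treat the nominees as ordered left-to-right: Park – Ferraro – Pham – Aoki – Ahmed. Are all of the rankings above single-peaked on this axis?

no

Axis positions: Park=1, Ferraro=2, Pham=3, Aoki=4, Ahmed=5.
Cluster 1: ranking walks positions 4-2-5-3-1; Ferraro is ranked above Pham even though Pham lies between Ferraro and the peak Aoki on the axis — preferences dip and rise again. Not single-peaked.
Cluster 2: ranking walks positions 5-3-1-2-4; Pham is ranked above Aoki even though Aoki lies between Pham and the peak Ahmed on the axis — preferences dip and rise again. Not single-peaked.
Cluster 3 (peak Pham at position 3): ranking walks positions 3-4-2-5-1, expanding outward from the peak — single-peaked.
Cluster 1 violates single-peakedness, so the profile is not single-peaked on this axis.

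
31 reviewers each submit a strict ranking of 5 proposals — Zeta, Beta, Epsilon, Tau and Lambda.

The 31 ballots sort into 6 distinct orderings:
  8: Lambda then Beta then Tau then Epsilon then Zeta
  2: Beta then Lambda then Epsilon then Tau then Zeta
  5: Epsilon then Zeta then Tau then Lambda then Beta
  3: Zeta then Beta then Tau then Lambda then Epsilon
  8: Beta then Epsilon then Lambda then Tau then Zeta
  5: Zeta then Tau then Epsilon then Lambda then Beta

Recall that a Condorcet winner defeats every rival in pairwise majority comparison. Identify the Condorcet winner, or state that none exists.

none

Pairwise majorities:
Zeta–Beta: Beta 18–13.
Zeta–Epsilon: Epsilon 23–8.
Zeta vs Tau: Tau wins 18–13.
Zeta vs Lambda: Lambda wins 18–13.
Beta vs Epsilon: Beta, 21–10.
Beta vs Tau: Beta wins 21–10.
Beta vs Lambda: Lambda, 18–13.
Epsilon vs Tau: Tau, 16–15.
Epsilon vs Lambda: Epsilon, 18–13.
Tau vs Lambda: Lambda, 18–13.
Every project loses at least once (Zeta loses to Beta; Beta loses to Lambda; Epsilon loses to Beta; Tau loses to Beta; Lambda loses to Epsilon). The majority relation contains the cycle Beta beats Epsilon beats Lambda beats Beta, so there is no Condorcet winner.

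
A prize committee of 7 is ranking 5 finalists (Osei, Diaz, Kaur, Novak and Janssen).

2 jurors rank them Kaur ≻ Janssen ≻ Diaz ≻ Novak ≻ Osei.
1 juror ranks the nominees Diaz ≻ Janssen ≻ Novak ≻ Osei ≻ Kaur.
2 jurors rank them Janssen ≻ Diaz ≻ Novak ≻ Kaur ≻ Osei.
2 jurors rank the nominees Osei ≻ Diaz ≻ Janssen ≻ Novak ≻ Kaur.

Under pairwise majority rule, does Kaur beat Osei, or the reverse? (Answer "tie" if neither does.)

Kaur

Ballots ranking Kaur above Osei: 2 + 2 = 4.
Ballots ranking Osei above Kaur: 7 − 4 = 3.
Kaur wins the head-to-head 4–3.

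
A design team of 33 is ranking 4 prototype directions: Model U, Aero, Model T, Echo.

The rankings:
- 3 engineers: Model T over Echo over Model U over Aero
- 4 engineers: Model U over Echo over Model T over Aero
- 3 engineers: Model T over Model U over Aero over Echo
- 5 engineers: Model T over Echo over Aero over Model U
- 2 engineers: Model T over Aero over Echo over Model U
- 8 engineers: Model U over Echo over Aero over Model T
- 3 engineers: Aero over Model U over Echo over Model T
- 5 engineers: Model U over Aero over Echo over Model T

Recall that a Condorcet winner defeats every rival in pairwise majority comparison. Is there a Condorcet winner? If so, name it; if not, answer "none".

Model U

Pairwise majorities:
Model U vs Aero: Model U wins 23–10.
Model U–Model T: Model U 20–13.
Model U vs Echo: Model U wins 23–10.
Aero–Model T: Model T 17–16.
Aero–Echo: Echo 20–13.
Model T vs Echo: Echo, 20–13.
Model U beats each of Aero, Model T, Echo — Model U is the Condorcet winner.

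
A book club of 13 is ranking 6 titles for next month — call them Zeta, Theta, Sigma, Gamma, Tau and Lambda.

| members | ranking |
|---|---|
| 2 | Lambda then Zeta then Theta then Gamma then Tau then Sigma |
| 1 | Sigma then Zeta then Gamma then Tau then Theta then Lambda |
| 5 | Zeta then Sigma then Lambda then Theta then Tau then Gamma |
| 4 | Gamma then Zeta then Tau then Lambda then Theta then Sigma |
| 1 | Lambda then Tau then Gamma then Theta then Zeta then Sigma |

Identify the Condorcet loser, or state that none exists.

Sigma

Head-to-head results (13 members):
Zeta vs Theta: Zeta, 12–1.
Zeta–Sigma: Zeta 12–1.
Zeta vs Gamma: Zeta is ranked higher on 2+1+5 = 8 ballots, Gamma on 5. Zeta wins 8–5.
Zeta vs Tau: Zeta preferred on 2+1+5+4 = 12 ballots; Zeta wins 12–1.
Zeta vs Lambda: Zeta, 10–3.
Theta vs Sigma: Theta is ranked higher on 2+4+1 = 7 ballots, Sigma on 6. Theta wins 7–6.
Theta vs Gamma: Theta preferred on 2+5 = 7 ballots; Theta wins 7–6.
Theta vs Tau: 7 to 6, Theta.
Theta vs Lambda: Theta preferred on 1 ballot; Lambda wins 12–1.
Sigma vs Gamma: 6 to 7, Gamma.
Sigma–Tau: Tau 7–6.
Sigma vs Lambda: Lambda wins 7–6.
Gamma vs Tau: Gamma is ranked higher on 2+1+4 = 7 ballots, Tau on 6. Gamma wins 7–6.
Gamma vs Lambda: 1+4 = 5 for Gamma, 8 for Lambda — Lambda by 8–5.
Tau vs Lambda: 1+4 = 5 for Tau, 8 for Lambda — Lambda by 8–5.
Only Sigma has no wins; Sigma is the Condorcet loser.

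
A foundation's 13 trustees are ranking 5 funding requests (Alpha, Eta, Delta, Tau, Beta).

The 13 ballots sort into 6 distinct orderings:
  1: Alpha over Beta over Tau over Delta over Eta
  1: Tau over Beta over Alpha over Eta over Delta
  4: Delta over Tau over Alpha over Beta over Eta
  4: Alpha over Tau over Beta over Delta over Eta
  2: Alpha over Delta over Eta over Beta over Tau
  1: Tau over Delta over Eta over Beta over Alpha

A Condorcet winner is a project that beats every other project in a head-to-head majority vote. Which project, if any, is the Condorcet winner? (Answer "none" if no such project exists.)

Pairwise majorities:
Alpha vs Eta: Alpha is ranked higher on 1+1+4+4+2 = 12 ballots, Eta on 1. Alpha wins 12–1.
Alpha vs Delta: 1+1+4+2 = 8 for Alpha, 5 for Delta — Alpha by 8–5.
Alpha vs Tau: 1+4+2 = 7 for Alpha, 6 for Tau — Alpha by 7–6.
Alpha vs Beta: Alpha is ranked higher on 1+4+4+2 = 11 ballots, Beta on 2. Alpha wins 11–2.
Eta vs Delta: 1 for Eta, 12 for Delta — Delta by 12–1.
Eta vs Tau: Eta is ranked higher on 2 ballots, Tau on 11. Tau wins 11–2.
Eta vs Beta: 3 to 10, Beta.
Delta vs Tau: Delta is ranked higher on 4+2 = 6 ballots, Tau on 7. Tau wins 7–6.
Delta vs Beta: 7 to 6, Delta.
Tau vs Beta: 10 to 3, Tau.
Alpha wins every pairwise contest, so Alpha is the Condorcet winner.

Alpha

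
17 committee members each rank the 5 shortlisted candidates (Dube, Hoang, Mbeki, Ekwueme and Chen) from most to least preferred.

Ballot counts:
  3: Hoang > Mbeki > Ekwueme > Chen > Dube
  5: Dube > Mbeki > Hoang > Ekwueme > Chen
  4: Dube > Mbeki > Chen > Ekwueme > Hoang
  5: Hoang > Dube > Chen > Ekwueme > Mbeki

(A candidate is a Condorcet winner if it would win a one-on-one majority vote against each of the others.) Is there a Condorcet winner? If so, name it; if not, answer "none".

Head-to-head results (17 committee members):
Dube vs Hoang: Dube is ranked higher on 5+4 = 9 ballots, Hoang on 8. Dube wins 9–8.
Dube vs Mbeki: Dube wins 14–3.
Dube vs Ekwueme: Dube, 14–3.
Dube vs Chen: Dube preferred on 5+4+5 = 14 ballots; Dube wins 14–3.
Hoang vs Mbeki: Mbeki wins 9–8.
Hoang–Ekwueme: Hoang 13–4.
Hoang vs Chen: Hoang preferred on 3+5+5 = 13 ballots; Hoang wins 13–4.
Mbeki vs Ekwueme: 12 to 5, Mbeki.
Mbeki vs Chen: Mbeki, 12–5.
Ekwueme vs Chen: Ekwueme preferred on 3+5 = 8 ballots; Chen wins 9–8.
Dube wins every pairwise contest, so Dube is the Condorcet winner.

Dube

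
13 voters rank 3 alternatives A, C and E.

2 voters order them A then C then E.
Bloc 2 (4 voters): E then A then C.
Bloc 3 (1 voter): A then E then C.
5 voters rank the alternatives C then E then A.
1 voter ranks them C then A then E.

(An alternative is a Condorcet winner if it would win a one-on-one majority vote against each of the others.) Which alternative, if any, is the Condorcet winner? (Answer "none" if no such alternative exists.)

Pairwise majorities:
A–C: A 7–6.
A vs E: E, 9–4.
C–E: C 8–5.
No alternative is unbeaten: A loses to E; C loses to A; E loses to C. In particular A > C > E > A is a majority cycle — no Condorcet winner exists.

none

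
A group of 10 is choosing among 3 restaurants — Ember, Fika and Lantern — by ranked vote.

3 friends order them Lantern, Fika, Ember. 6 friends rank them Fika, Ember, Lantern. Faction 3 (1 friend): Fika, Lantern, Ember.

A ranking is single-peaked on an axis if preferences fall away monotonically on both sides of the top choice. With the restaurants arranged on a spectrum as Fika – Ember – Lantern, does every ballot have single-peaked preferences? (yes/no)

Axis positions: Fika=1, Ember=2, Lantern=3.
Faction 1: ranking walks positions 3-1-2; Fika is ranked above Ember even though Ember lies between Fika and the peak Lantern on the axis — preferences dip and rise again. Not single-peaked.
Faction 2 (peak Fika at position 1): ranking walks positions 1-2-3, expanding outward from the peak — single-peaked.
Faction 3: ranking walks positions 1-3-2; Lantern is ranked above Ember even though Ember lies between Lantern and the peak Fika on the axis — preferences dip and rise again. Not single-peaked.
Faction 1 violates single-peakedness, so the profile is not single-peaked on this axis.

no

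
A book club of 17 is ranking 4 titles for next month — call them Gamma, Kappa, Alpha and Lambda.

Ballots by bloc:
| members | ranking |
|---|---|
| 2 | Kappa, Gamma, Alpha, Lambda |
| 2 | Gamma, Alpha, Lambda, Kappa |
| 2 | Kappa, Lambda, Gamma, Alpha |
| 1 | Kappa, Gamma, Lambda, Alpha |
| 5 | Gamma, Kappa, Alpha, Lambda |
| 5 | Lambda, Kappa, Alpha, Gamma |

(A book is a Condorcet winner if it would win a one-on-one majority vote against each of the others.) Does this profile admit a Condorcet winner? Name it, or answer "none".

Pairwise majorities:
Gamma–Kappa: Kappa 10–7.
Gamma vs Alpha: Gamma preferred on 2+2+2+1+5 = 12 ballots; Gamma wins 12–5.
Gamma vs Lambda: 2+2+1+5 = 10 for Gamma, 7 for Lambda — Gamma by 10–7.
Kappa vs Alpha: Kappa wins 15–2.
Kappa vs Lambda: 2+2+1+5 = 10 for Kappa, 7 for Lambda — Kappa by 10–7.
Alpha vs Lambda: Alpha preferred on 2+2+5 = 9 ballots; Alpha wins 9–8.
Kappa defeats every rival head-to-head and is the Condorcet winner.

Kappa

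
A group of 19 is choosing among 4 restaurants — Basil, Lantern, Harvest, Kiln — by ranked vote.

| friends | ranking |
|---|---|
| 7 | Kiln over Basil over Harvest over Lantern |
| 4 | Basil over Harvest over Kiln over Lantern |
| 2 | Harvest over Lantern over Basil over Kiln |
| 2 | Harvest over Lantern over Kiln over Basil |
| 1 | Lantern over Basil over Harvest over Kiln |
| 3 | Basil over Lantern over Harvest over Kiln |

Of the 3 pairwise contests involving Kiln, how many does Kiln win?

Kiln against each rival (19 friends):
Kiln vs Basil: Basil, 10–9.
Kiln vs Lantern: 7+4 = 11 for Kiln, 8 for Lantern — Kiln by 11–8.
Kiln vs Harvest: Harvest wins 12–7.
Kiln beats Lantern; loses to Basil, Harvest — 1 pairwise win.

1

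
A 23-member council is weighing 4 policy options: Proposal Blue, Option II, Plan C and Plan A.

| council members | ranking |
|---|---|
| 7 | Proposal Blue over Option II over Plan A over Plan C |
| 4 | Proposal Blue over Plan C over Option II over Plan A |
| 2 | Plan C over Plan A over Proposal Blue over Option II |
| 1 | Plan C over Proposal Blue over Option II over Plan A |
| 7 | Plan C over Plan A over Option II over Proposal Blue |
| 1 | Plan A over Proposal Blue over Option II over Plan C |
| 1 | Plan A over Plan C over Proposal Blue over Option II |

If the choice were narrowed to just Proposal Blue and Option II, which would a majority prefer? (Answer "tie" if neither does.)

Proposal Blue

Ballots ranking Proposal Blue above Option II: 7 + 4 + 2 + 1 + 1 + 1 = 16.
Ballots ranking Option II above Proposal Blue: 23 − 16 = 7.
Proposal Blue wins the head-to-head 16–7.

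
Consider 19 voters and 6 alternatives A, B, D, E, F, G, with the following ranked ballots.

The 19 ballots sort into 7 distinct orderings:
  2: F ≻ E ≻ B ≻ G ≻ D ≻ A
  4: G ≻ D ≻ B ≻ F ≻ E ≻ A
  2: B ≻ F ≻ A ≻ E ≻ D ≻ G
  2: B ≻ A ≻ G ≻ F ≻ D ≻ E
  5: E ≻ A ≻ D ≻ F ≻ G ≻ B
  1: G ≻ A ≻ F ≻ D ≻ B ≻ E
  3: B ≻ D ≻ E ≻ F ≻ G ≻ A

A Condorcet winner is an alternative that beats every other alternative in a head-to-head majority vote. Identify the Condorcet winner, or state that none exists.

Head-to-head results (19 voters):
A vs B: 6 to 13, B.
A vs D: 10 to 9, A.
A vs E: 5 to 14, E.
A vs F: A preferred on 2+5+1 = 8 ballots; F wins 11–8.
A vs G: A is ranked higher on 2+2+5 = 9 ballots, G on 10. G wins 10–9.
B vs D: 9 to 10, D.
B vs E: 12 to 7, B.
B vs F: 4+2+2+3 = 11 for B, 8 for F — B by 11–8.
B vs G: B preferred on 2+2+2+3 = 9 ballots; G wins 10–9.
D vs E: 10 to 9, D.
D vs F: 4+5+3 = 12 for D, 7 for F — D by 12–7.
D vs G: D is ranked higher on 2+5+3 = 10 ballots, G on 9. D wins 10–9.
E vs F: E is ranked higher on 5+3 = 8 ballots, F on 11. F wins 11–8.
E vs G: E preferred on 2+2+5+3 = 12 ballots; E wins 12–7.
F vs G: 2+2+5+3 = 12 for F, 7 for G — F by 12–7.
Each alternative drops at least one matchup (A loses to B; B loses to D; D loses to A; E loses to B; F loses to B; G loses to D); the cycle A → D → B → A rules out a Condorcet winner.

none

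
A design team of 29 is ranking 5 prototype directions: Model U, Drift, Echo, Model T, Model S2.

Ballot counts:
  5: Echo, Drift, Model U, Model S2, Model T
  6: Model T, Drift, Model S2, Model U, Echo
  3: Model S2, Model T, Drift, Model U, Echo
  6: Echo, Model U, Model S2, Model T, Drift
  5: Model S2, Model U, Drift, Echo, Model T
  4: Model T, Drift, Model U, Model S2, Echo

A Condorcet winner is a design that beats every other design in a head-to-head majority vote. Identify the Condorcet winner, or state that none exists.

none

Head-to-head results (29 engineers):
Model U–Drift: Drift 18–11.
Model U–Echo: Model U 18–11.
Model U–Model T: Model U 16–13.
Model U vs Model S2: Model U, 15–14.
Drift vs Echo: Drift wins 18–11.
Drift vs Model T: Model T, 19–10.
Drift vs Model S2: Drift wins 15–14.
Echo–Model T: Echo 16–13.
Echo–Model S2: Model S2 18–11.
Model T vs Model S2: Model S2, 19–10.
No design is unbeaten: Model U loses to Drift; Drift loses to Model T; Echo loses to Model U; Model T loses to Model U; Model S2 loses to Model U. In particular Model U → Model T → Drift → Model U is a majority cycle — no Condorcet winner exists.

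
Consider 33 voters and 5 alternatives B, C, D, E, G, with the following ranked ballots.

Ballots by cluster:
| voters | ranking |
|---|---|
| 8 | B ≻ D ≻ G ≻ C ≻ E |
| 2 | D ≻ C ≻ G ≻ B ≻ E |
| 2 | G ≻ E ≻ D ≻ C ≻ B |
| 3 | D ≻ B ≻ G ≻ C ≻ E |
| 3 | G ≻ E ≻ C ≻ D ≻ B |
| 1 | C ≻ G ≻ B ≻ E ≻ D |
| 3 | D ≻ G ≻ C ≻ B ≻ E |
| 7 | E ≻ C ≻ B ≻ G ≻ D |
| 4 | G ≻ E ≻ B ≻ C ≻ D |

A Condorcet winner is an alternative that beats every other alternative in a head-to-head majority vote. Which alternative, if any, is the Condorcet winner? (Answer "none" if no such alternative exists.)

Head-to-head results (33 voters):
B vs C: 15 to 18, C.
B vs D: B is ranked higher on 8+1+7+4 = 20 ballots, D on 13. B wins 20–13.
B vs E: 8+2+3+1+3 = 17 for B, 16 for E — B by 17–16.
B vs G: B is ranked higher on 8+3+7 = 18 ballots, G on 15. B wins 18–15.
C vs D: 15 to 18, D.
C vs E: 17 to 16, C.
C vs G: 2+1+7 = 10 for C, 23 for G — G by 23–10.
D vs E: D is ranked higher on 8+2+3+3 = 16 ballots, E on 17. E wins 17–16.
D vs G: D preferred on 8+2+3+3 = 16 ballots; G wins 17–16.
E vs G: E preferred on 7 ballots; G wins 26–7.
Each alternative drops at least one matchup (B loses to C; C loses to D; D loses to B; E loses to B; G loses to B); the cycle B > D > C > B rules out a Condorcet winner.

none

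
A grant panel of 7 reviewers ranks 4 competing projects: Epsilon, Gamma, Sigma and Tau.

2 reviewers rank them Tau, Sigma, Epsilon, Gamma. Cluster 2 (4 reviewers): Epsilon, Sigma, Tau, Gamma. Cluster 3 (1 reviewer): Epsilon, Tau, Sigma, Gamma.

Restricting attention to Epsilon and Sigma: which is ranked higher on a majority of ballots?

Ballots ranking Epsilon above Sigma: 4 + 1 = 5.
Ballots ranking Sigma above Epsilon: 7 − 5 = 2.
Epsilon wins the head-to-head 5–2.

Epsilon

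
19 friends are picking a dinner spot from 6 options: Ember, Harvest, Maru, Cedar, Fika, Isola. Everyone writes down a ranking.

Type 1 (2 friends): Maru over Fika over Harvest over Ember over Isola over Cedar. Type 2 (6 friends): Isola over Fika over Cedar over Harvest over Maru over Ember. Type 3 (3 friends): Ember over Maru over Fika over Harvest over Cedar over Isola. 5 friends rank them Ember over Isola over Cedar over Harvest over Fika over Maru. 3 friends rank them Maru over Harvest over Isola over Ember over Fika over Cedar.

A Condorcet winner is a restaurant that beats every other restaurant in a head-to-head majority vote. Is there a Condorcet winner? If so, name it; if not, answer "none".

none

Pairwise majorities:
Ember vs Harvest: Ember is ranked higher on 3+5 = 8 ballots, Harvest on 11. Harvest wins 11–8.
Ember vs Maru: 3+5 = 8 for Ember, 11 for Maru — Maru by 11–8.
Ember vs Cedar: Ember is ranked higher on 2+3+5+3 = 13 ballots, Cedar on 6. Ember wins 13–6.
Ember vs Fika: Ember preferred on 3+5+3 = 11 ballots; Ember wins 11–8.
Ember vs Isola: 2+3+5 = 10 for Ember, 9 for Isola — Ember by 10–9.
Harvest vs Maru: 11 to 8, Harvest.
Harvest vs Cedar: Harvest is ranked higher on 2+3+3 = 8 ballots, Cedar on 11. Cedar wins 11–8.
Harvest–Fika: Fika 11–8.
Harvest vs Isola: 8 to 11, Isola.
Maru vs Cedar: 8 to 11, Cedar.
Maru vs Fika: 8 to 11, Fika.
Maru vs Isola: Maru preferred on 2+3+3 = 8 ballots; Isola wins 11–8.
Cedar vs Fika: Cedar is ranked higher on 5 ballots, Fika on 14. Fika wins 14–5.
Cedar vs Isola: 3 to 16, Isola.
Fika vs Isola: Fika is ranked higher on 2+3 = 5 ballots, Isola on 14. Isola wins 14–5.
No restaurant is unbeaten: Ember loses to Harvest; Harvest loses to Cedar; Maru loses to Harvest; Cedar loses to Ember; Fika loses to Ember; Isola loses to Ember. In particular Ember → Cedar → Harvest → Ember is a majority cycle — no Condorcet winner exists.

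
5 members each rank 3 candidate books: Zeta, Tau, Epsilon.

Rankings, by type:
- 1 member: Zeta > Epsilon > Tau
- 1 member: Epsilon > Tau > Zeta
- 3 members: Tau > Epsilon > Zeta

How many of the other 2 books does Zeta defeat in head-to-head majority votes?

0

Zeta against each rival (5 members):
Zeta vs Tau: 1 for Zeta, 4 for Tau — Tau by 4–1.
Zeta vs Epsilon: Zeta is ranked higher on 1 ballot, Epsilon on 4. Epsilon wins 4–1.
Zeta beats no one; loses to Tau, Epsilon — 0 pairwise wins.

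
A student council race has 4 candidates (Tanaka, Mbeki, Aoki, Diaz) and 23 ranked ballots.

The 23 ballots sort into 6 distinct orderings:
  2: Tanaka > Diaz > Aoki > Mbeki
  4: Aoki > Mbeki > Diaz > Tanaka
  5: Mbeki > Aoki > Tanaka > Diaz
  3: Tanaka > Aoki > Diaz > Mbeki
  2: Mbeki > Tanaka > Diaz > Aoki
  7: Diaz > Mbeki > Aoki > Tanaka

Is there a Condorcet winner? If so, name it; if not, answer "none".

Pairwise majorities:
Tanaka vs Mbeki: 5 to 18, Mbeki.
Tanaka vs Aoki: 7 to 16, Aoki.
Tanaka vs Diaz: Tanaka preferred on 2+5+3+2 = 12 ballots; Tanaka wins 12–11.
Mbeki vs Aoki: 14 to 9, Mbeki.
Mbeki vs Diaz: 11 to 12, Diaz.
Aoki vs Diaz: 4+5+3 = 12 for Aoki, 11 for Diaz — Aoki by 12–11.
No candidate is unbeaten: Tanaka loses to Mbeki; Mbeki loses to Diaz; Aoki loses to Mbeki; Diaz loses to Tanaka. In particular Tanaka → Diaz → Mbeki → Tanaka is a majority cycle — no Condorcet winner exists.

none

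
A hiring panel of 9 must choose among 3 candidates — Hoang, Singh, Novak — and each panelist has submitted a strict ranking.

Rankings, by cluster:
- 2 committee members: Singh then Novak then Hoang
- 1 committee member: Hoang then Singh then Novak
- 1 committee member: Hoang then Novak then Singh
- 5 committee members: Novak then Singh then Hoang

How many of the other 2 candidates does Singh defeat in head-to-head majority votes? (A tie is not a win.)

1

Singh against each rival (9 committee members):
Singh vs Hoang: Singh, 7–2.
Singh vs Novak: 2+1 = 3 for Singh, 6 for Novak — Novak by 6–3.
Singh beats Hoang; loses to Novak — 1 pairwise win.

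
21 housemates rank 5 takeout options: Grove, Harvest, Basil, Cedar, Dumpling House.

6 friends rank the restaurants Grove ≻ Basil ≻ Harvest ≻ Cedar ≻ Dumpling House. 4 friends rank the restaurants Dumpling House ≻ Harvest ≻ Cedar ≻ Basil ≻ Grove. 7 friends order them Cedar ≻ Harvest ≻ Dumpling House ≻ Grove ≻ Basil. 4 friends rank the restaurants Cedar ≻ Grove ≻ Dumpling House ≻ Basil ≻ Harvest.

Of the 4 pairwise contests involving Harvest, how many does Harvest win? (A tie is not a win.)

Harvest against each rival (21 friends):
Harvest vs Grove: Harvest wins 11–10.
Harvest vs Basil: Harvest wins 11–10.
Harvest vs Cedar: Cedar, 11–10.
Harvest–Dumpling House: Harvest 13–8.
Harvest beats Grove, Basil, Dumpling House; loses to Cedar — 3 pairwise wins.

3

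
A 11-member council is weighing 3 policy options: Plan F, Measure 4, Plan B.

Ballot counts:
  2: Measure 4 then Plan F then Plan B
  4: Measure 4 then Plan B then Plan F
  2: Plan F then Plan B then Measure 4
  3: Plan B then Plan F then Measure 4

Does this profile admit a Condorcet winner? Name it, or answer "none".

Head-to-head results (11 council members):
Plan F vs Measure 4: 5 to 6, Measure 4.
Plan F vs Plan B: Plan B, 7–4.
Measure 4 vs Plan B: Measure 4, 6–5.
Only Measure 4 has no losses; Measure 4 is the Condorcet winner.

Measure 4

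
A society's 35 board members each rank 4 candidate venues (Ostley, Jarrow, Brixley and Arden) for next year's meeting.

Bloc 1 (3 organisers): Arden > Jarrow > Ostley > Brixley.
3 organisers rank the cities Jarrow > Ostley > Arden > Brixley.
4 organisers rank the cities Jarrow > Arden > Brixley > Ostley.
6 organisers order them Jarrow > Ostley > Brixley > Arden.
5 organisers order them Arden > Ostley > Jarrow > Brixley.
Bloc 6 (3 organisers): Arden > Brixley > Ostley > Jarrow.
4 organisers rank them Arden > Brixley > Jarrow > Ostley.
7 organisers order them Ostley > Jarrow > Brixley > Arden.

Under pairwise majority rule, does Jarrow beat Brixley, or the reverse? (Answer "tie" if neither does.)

Jarrow

Ballots ranking Jarrow above Brixley: 3 + 3 + 4 + 6 + 5 + 7 = 28.
Ballots ranking Brixley above Jarrow: 35 − 28 = 7.
Jarrow wins the head-to-head 28–7.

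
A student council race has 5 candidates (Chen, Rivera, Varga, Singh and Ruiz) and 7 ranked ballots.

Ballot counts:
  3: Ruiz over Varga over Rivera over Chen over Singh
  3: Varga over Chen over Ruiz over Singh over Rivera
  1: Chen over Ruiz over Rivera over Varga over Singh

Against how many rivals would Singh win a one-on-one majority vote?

0

Singh against each rival (7 voters):
Singh vs Chen: 0 to 7, Chen.
Singh vs Rivera: 3 for Singh, 4 for Rivera — Rivera by 4–3.
Singh–Varga: Varga 7–0.
Singh vs Ruiz: Ruiz wins 7–0.
Singh beats no one; loses to Chen, Rivera, Varga, Ruiz — 0 pairwise wins.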